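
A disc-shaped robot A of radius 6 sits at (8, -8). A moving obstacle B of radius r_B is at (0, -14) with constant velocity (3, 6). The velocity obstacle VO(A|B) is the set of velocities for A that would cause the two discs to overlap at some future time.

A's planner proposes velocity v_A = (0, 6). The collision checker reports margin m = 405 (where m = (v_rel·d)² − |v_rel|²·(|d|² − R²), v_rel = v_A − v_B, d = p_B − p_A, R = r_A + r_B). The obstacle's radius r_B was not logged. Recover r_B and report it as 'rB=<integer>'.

m = 405
d = (-8, -6);  v_rel = (-3, 0),  |v_rel|² = 9
v_rel×d = (-3)·(-6) − (0)·(-8) = 18
since m = R²·9 − 18²:  R² = (324 + 405) / 9 = 81
R = √81 = 9  ⇒  r_B = 9 − 6 = 3

rB=3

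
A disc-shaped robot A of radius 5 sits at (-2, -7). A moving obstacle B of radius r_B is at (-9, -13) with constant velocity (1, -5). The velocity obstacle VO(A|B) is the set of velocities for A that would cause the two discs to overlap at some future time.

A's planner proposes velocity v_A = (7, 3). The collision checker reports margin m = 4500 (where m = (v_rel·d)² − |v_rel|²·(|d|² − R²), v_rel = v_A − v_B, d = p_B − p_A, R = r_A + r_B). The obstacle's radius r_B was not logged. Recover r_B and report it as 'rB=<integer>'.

m = 4500
d = (-7, -6);  v_rel = (6, 8),  |v_rel|² = 100
v_rel×d = (6)·(-6) − (8)·(-7) = 20
since m = R²·100 − 20²:  R² = (400 + 4500) / 100 = 49
R = √49 = 7  ⇒  r_B = 7 − 5 = 2

rB=2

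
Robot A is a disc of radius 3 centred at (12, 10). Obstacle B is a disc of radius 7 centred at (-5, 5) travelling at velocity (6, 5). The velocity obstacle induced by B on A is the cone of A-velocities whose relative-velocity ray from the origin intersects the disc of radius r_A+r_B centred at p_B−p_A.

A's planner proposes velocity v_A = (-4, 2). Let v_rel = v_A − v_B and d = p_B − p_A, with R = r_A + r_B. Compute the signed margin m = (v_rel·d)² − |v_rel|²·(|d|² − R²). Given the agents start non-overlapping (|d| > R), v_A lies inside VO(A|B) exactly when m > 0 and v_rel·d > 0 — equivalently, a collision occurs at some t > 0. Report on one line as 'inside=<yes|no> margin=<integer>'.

d = (-17, -5),  |d|² = 314;  R = 3+7 = 10,  c = 314−10² = 214
v_rel = (-10, -3),  |v_rel|² = 109;  v_rel·d = (-10)·(-17) + (-3)·(-5) = 185
109·t² − 370·t + 214 = 0  ⇒  m = 185² − 109·214 = 10899
m = 10899 > 0,  v_rel·d = 185 > 0  ⇒  inside

inside=yes margin=10899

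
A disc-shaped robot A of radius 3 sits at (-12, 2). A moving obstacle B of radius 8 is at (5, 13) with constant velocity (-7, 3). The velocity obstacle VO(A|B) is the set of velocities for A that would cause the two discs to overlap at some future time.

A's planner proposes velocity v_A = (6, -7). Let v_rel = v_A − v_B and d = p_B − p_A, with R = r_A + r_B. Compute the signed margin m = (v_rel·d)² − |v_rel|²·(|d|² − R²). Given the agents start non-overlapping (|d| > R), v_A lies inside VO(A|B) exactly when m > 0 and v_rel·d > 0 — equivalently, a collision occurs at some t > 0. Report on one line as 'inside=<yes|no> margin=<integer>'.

d = (17, 11),  |d|² = 410;  R = 3+8 = 11,  c = 410−11² = 289
v_rel = (13, -10),  |v_rel|² = 269;  v_rel·d = (13)·(17) + (-10)·(11) = 111
269·t² − 222·t + 289 = 0  ⇒  m = 111² − 269·289 = -65420
m = -65420 < 0,  v_rel·d = 111 > 0  ⇒  outside

inside=no margin=-65420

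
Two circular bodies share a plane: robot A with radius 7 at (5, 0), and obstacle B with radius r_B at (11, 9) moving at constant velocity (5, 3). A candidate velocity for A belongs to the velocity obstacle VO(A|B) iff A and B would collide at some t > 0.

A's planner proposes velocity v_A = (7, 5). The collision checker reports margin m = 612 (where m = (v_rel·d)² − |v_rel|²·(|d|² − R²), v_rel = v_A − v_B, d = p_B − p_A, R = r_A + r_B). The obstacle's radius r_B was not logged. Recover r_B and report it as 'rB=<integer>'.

m = 612
d = (6, 9);  v_rel = (2, 2),  |v_rel|² = 8
v_rel×d = (2)·(9) − (2)·(6) = 6
since m = R²·8 − 6²:  R² = (36 + 612) / 8 = 81
R = √81 = 9  ⇒  r_B = 9 − 7 = 2

rB=2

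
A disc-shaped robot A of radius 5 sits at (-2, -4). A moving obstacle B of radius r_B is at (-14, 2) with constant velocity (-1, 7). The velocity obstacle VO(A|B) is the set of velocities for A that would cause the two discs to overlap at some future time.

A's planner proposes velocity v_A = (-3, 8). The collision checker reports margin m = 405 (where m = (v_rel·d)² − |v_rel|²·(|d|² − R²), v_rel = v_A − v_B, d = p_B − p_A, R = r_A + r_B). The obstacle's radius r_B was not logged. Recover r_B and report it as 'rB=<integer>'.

m = 405
d = (-12, 6);  v_rel = (-2, 1),  |v_rel|² = 5
v_rel×d = (-2)·(6) − (1)·(-12) = 0
since m = R²·5 − 0²:  R² = (0 + 405) / 5 = 81
R = √81 = 9  ⇒  r_B = 9 − 5 = 4

rB=4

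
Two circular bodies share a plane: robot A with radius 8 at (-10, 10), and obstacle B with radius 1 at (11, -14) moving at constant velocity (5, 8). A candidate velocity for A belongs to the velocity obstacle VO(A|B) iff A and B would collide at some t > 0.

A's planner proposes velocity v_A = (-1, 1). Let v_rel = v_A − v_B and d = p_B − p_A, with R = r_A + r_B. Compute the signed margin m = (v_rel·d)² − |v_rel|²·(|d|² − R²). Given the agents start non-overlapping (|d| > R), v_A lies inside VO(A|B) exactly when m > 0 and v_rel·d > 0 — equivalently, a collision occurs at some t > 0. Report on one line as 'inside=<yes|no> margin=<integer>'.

d = (21, -24),  |d|² = 1017;  R = 8+1 = 9,  c = 1017−9² = 936
v_rel = (-6, -7),  |v_rel|² = 85;  v_rel·d = (-6)·(21) + (-7)·(-24) = 42
85·t² − 84·t + 936 = 0  ⇒  m = 42² − 85·936 = -77796
m = -77796 < 0,  v_rel·d = 42 > 0  ⇒  outside

inside=no margin=-77796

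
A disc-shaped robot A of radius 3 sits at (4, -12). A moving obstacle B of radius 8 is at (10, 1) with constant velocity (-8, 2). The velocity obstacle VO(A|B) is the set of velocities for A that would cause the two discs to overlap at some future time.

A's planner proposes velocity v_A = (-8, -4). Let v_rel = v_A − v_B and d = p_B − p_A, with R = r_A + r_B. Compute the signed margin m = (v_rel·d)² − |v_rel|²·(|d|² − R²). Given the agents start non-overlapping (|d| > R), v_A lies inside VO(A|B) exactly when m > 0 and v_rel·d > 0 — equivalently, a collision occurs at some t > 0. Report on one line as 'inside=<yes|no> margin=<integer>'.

d = (6, 13),  |d|² = 205;  R = 3+8 = 11,  c = 205−11² = 84
v_rel = (0, -6),  |v_rel|² = 36;  v_rel·d = (0)·(6) + (-6)·(13) = -78
36·t² + 156·t + 84 = 0  ⇒  m = (-78)² − 36·84 = 3060
m = 3060 > 0,  v_rel·d = -78 < 0  ⇒  outside

inside=no margin=3060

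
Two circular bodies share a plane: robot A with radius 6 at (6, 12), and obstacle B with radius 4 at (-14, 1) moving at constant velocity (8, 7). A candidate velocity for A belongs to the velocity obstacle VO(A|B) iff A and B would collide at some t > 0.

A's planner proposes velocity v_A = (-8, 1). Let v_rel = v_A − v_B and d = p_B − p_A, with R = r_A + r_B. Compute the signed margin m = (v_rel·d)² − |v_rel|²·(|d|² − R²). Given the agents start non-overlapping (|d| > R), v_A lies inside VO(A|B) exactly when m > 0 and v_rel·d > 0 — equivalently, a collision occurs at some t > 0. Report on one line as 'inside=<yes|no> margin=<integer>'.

d = (-20, -11),  |d|² = 521;  R = 6+4 = 10,  c = 521−10² = 421
v_rel = (-16, -6),  |v_rel|² = 292;  v_rel·d = (-16)·(-20) + (-6)·(-11) = 386
292·t² − 772·t + 421 = 0  ⇒  m = 386² − 292·421 = 26064
m = 26064 > 0,  v_rel·d = 386 > 0  ⇒  inside

inside=yes margin=26064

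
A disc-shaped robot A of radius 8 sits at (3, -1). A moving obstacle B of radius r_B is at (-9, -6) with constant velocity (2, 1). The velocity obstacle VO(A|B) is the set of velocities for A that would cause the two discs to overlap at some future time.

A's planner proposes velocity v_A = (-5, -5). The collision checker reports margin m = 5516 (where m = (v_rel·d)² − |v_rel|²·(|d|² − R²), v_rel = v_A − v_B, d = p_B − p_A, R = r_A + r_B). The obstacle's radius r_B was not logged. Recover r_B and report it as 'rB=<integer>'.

m = 5516
d = (-12, -5);  v_rel = (-7, -6),  |v_rel|² = 85
v_rel×d = (-7)·(-5) − (-6)·(-12) = -37
since m = R²·85 − (-37)²:  R² = (1369 + 5516) / 85 = 81
R = √81 = 9  ⇒  r_B = 9 − 8 = 1

rB=1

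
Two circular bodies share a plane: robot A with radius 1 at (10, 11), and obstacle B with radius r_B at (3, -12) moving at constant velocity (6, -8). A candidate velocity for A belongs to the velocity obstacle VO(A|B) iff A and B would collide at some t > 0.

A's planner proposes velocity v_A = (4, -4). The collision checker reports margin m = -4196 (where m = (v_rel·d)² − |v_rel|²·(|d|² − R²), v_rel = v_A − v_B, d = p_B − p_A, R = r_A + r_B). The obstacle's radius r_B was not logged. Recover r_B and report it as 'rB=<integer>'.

m = -4196
d = (-7, -23);  v_rel = (-2, 4),  |v_rel|² = 20
v_rel×d = (-2)·(-23) − (4)·(-7) = 74
since m = R²·20 − 74²:  R² = (5476 + -4196) / 20 = 64
R = √64 = 8  ⇒  r_B = 8 − 1 = 7

rB=7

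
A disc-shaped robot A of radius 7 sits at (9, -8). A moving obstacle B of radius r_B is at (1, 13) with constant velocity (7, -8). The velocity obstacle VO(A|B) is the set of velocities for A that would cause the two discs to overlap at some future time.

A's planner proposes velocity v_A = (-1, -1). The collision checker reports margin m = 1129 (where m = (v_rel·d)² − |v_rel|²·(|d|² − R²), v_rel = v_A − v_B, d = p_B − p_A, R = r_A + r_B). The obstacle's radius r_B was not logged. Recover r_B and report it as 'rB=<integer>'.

m = 1129
d = (-8, 21);  v_rel = (-8, 7),  |v_rel|² = 113
v_rel×d = (-8)·(21) − (7)·(-8) = -112
since m = R²·113 − (-112)²:  R² = (12544 + 1129) / 113 = 121
R = √121 = 11  ⇒  r_B = 11 − 7 = 4

rB=4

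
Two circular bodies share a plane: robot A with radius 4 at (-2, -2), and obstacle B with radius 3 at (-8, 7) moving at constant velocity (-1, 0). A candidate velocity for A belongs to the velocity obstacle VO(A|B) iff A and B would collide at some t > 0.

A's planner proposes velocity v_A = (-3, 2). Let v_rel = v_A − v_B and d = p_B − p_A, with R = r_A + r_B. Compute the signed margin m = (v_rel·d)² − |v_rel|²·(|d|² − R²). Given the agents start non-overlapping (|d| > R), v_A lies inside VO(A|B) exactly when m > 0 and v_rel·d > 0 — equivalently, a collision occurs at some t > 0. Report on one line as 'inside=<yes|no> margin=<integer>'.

d = (-6, 9),  |d|² = 117;  R = 4+3 = 7,  c = 117−7² = 68
v_rel = (-2, 2),  |v_rel|² = 8;  v_rel·d = (-2)·(-6) + (2)·(9) = 30
8·t² − 60·t + 68 = 0  ⇒  m = 30² − 8·68 = 356
m = 356 > 0,  v_rel·d = 30 > 0  ⇒  inside

inside=yes margin=356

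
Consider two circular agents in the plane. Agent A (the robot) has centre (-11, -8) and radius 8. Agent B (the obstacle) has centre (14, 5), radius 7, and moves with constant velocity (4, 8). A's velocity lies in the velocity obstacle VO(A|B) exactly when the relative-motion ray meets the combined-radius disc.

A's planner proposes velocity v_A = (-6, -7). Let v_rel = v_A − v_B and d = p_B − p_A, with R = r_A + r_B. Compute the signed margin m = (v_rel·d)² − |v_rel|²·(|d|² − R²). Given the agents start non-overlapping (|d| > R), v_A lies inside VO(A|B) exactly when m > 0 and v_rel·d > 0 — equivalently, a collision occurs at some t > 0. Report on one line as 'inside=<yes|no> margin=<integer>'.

d = (25, 13),  |d|² = 794;  R = 8+7 = 15,  c = 794−15² = 569
v_rel = (-10, -15),  |v_rel|² = 325;  v_rel·d = (-10)·(25) + (-15)·(13) = -445
325·t² + 890·t + 569 = 0  ⇒  m = (-445)² − 325·569 = 13100
m = 13100 > 0,  v_rel·d = -445 < 0  ⇒  outside

inside=no margin=13100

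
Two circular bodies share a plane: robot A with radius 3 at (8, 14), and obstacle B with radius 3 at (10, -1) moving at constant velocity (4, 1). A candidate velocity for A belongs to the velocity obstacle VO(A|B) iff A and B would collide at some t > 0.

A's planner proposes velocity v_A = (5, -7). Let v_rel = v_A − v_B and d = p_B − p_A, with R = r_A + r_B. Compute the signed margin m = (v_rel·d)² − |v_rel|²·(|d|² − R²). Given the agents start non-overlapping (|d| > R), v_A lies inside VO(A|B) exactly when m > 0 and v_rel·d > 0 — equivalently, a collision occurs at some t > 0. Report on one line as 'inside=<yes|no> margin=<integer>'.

d = (2, -15),  |d|² = 229;  R = 3+3 = 6,  c = 229−6² = 193
v_rel = (1, -8),  |v_rel|² = 65;  v_rel·d = (1)·(2) + (-8)·(-15) = 122
65·t² − 244·t + 193 = 0  ⇒  m = 122² − 65·193 = 2339
m = 2339 > 0,  v_rel·d = 122 > 0  ⇒  inside

inside=yes margin=2339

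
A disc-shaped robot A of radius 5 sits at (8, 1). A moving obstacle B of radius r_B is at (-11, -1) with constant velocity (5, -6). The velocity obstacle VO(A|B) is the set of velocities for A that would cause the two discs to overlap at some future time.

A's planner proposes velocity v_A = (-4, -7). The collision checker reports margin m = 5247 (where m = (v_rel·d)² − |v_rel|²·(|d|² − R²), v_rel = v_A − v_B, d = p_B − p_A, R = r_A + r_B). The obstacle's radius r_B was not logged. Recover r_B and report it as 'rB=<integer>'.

m = 5247
d = (-19, -2);  v_rel = (-9, -1),  |v_rel|² = 82
v_rel×d = (-9)·(-2) − (-1)·(-19) = -1
since m = R²·82 − (-1)²:  R² = (1 + 5247) / 82 = 64
R = √64 = 8  ⇒  r_B = 8 − 5 = 3

rB=3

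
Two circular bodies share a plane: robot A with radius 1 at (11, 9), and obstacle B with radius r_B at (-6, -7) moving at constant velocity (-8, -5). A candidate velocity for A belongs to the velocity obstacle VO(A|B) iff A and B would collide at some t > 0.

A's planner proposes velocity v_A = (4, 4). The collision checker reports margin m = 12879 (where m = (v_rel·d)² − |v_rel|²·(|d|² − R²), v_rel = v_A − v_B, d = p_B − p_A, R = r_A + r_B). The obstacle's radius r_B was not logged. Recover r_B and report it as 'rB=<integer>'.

m = 12879
d = (-17, -16);  v_rel = (12, 9),  |v_rel|² = 225
v_rel×d = (12)·(-16) − (9)·(-17) = -39
since m = R²·225 − (-39)²:  R² = (1521 + 12879) / 225 = 64
R = √64 = 8  ⇒  r_B = 8 − 1 = 7

rB=7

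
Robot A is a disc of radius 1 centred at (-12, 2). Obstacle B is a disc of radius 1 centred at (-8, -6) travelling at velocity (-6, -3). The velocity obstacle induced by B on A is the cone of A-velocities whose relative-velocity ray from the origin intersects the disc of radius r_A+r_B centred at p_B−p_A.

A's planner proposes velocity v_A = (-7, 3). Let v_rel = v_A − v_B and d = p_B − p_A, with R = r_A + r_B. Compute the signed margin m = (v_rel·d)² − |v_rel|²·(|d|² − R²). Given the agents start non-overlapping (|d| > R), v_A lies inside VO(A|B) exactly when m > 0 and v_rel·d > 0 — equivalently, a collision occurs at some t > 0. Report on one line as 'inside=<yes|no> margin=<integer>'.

d = (4, -8),  |d|² = 80;  R = 1+1 = 2,  c = 80−2² = 76
v_rel = (-1, 6),  |v_rel|² = 37;  v_rel·d = (-1)·(4) + (6)·(-8) = -52
37·t² + 104·t + 76 = 0  ⇒  m = (-52)² − 37·76 = -108
m = -108 < 0,  v_rel·d = -52 < 0  ⇒  outside

inside=no margin=-108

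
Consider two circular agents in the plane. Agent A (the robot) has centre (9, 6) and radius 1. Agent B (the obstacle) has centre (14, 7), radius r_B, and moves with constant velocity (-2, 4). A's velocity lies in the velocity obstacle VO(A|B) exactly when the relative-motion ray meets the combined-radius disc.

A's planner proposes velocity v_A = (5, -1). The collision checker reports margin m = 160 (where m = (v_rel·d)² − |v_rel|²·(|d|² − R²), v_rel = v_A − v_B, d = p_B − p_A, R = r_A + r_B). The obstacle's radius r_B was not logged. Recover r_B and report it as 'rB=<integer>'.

m = 160
d = (5, 1);  v_rel = (7, -5),  |v_rel|² = 74
v_rel×d = (7)·(1) − (-5)·(5) = 32
since m = R²·74 − 32²:  R² = (1024 + 160) / 74 = 16
R = √16 = 4  ⇒  r_B = 4 − 1 = 3

rB=3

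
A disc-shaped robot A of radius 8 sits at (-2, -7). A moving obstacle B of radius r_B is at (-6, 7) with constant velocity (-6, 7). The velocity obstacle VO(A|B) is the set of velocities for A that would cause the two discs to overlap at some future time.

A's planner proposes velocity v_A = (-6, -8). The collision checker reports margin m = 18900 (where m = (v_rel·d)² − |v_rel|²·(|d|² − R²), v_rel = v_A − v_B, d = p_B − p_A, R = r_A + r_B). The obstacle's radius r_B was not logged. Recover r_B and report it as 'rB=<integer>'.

m = 18900
d = (-4, 14);  v_rel = (0, -15),  |v_rel|² = 225
v_rel×d = (0)·(14) − (-15)·(-4) = -60
since m = R²·225 − (-60)²:  R² = (3600 + 18900) / 225 = 100
R = √100 = 10  ⇒  r_B = 10 − 8 = 2

rB=2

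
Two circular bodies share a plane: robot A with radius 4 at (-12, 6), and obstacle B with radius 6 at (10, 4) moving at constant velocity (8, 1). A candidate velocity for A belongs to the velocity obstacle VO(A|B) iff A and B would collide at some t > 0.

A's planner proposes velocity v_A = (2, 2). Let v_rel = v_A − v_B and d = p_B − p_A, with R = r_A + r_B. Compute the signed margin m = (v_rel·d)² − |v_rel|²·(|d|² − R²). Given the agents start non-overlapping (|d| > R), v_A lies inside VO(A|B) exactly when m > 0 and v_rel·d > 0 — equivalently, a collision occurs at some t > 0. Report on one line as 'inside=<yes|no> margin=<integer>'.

d = (22, -2),  |d|² = 488;  R = 4+6 = 10,  c = 488−10² = 388
v_rel = (-6, 1),  |v_rel|² = 37;  v_rel·d = (-6)·(22) + (1)·(-2) = -134
37·t² + 268·t + 388 = 0  ⇒  m = (-134)² − 37·388 = 3600
m = 3600 > 0,  v_rel·d = -134 < 0  ⇒  outside

inside=no margin=3600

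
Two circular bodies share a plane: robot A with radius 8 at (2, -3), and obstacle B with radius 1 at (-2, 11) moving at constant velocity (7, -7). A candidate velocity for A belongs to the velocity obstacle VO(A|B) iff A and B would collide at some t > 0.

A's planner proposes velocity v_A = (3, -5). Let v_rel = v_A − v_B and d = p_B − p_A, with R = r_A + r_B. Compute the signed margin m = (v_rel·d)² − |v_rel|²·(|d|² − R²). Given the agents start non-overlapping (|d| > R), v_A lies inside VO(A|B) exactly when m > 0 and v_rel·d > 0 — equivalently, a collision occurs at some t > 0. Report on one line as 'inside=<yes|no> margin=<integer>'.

d = (-4, 14),  |d|² = 212;  R = 8+1 = 9,  c = 212−9² = 131
v_rel = (-4, 2),  |v_rel|² = 20;  v_rel·d = (-4)·(-4) + (2)·(14) = 44
20·t² − 88·t + 131 = 0  ⇒  m = 44² − 20·131 = -684
m = -684 < 0,  v_rel·d = 44 > 0  ⇒  outside

inside=no margin=-684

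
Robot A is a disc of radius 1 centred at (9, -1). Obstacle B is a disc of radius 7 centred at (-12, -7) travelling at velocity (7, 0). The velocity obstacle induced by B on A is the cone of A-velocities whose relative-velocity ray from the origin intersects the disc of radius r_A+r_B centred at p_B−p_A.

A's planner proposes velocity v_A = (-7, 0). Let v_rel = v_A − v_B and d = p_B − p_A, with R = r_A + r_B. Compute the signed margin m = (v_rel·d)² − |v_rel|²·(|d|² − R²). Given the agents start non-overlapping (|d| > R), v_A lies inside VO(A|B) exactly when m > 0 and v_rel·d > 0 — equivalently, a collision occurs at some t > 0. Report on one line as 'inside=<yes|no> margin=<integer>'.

d = (-21, -6),  |d|² = 477;  R = 1+7 = 8,  c = 477−8² = 413
v_rel = (-14, 0),  |v_rel|² = 196;  v_rel·d = (-14)·(-21) + (0)·(-6) = 294
196·t² − 588·t + 413 = 0  ⇒  m = 294² − 196·413 = 5488
m = 5488 > 0,  v_rel·d = 294 > 0  ⇒  inside

inside=yes margin=5488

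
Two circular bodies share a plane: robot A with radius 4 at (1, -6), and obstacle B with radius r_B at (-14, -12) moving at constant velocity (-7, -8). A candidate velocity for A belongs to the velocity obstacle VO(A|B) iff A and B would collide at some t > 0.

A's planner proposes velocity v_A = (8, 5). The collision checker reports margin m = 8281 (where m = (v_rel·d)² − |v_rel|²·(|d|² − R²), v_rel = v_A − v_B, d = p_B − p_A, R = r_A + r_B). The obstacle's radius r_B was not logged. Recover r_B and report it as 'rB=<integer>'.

m = 8281
d = (-15, -6);  v_rel = (15, 13),  |v_rel|² = 394
v_rel×d = (15)·(-6) − (13)·(-15) = 105
since m = R²·394 − 105²:  R² = (11025 + 8281) / 394 = 49
R = √49 = 7  ⇒  r_B = 7 − 4 = 3

rB=3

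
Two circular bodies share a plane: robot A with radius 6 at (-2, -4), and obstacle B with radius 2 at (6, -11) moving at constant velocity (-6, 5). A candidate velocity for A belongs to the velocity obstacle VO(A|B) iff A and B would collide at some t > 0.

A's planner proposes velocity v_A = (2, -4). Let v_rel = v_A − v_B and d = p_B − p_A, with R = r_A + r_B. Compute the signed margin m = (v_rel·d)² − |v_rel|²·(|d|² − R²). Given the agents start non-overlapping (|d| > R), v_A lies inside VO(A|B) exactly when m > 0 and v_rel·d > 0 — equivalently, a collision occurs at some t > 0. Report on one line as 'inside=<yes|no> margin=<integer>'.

d = (8, -7),  |d|² = 113;  R = 6+2 = 8,  c = 113−8² = 49
v_rel = (8, -9),  |v_rel|² = 145;  v_rel·d = (8)·(8) + (-9)·(-7) = 127
145·t² − 254·t + 49 = 0  ⇒  m = 127² − 145·49 = 9024
m = 9024 > 0,  v_rel·d = 127 > 0  ⇒  inside

inside=yes margin=9024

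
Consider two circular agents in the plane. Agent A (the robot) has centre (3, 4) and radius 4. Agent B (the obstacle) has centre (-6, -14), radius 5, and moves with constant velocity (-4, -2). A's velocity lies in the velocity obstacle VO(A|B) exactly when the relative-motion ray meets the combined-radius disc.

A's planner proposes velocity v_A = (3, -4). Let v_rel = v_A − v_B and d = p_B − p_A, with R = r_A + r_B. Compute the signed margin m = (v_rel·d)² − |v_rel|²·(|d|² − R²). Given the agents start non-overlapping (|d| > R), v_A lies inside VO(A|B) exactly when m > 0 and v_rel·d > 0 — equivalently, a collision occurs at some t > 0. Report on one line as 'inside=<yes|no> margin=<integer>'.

d = (-9, -18),  |d|² = 405;  R = 4+5 = 9,  c = 405−9² = 324
v_rel = (7, -2),  |v_rel|² = 53;  v_rel·d = (7)·(-9) + (-2)·(-18) = -27
53·t² + 54·t + 324 = 0  ⇒  m = (-27)² − 53·324 = -16443
m = -16443 < 0,  v_rel·d = -27 < 0  ⇒  outside

inside=no margin=-16443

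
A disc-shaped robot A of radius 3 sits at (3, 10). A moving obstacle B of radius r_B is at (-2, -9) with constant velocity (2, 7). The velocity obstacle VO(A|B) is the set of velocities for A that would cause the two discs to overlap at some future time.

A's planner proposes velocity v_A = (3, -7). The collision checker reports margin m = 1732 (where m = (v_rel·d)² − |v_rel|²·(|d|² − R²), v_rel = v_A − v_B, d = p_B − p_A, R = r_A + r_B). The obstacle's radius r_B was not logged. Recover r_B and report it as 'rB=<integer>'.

m = 1732
d = (-5, -19);  v_rel = (1, -14),  |v_rel|² = 197
v_rel×d = (1)·(-19) − (-14)·(-5) = -89
since m = R²·197 − (-89)²:  R² = (7921 + 1732) / 197 = 49
R = √49 = 7  ⇒  r_B = 7 − 3 = 4

rB=4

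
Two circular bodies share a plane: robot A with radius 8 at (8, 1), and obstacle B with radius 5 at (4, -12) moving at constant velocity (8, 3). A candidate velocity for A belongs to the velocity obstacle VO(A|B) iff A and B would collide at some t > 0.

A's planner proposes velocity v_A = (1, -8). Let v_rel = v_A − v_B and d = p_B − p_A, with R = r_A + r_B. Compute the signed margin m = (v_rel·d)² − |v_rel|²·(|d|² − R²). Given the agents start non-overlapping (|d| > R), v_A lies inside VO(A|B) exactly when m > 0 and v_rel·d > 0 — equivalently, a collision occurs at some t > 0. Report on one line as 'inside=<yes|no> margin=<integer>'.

d = (-4, -13),  |d|² = 185;  R = 8+5 = 13,  c = 185−13² = 16
v_rel = (-7, -11),  |v_rel|² = 170;  v_rel·d = (-7)·(-4) + (-11)·(-13) = 171
170·t² − 342·t + 16 = 0  ⇒  m = 171² − 170·16 = 26521
m = 26521 > 0,  v_rel·d = 171 > 0  ⇒  inside

inside=yes margin=26521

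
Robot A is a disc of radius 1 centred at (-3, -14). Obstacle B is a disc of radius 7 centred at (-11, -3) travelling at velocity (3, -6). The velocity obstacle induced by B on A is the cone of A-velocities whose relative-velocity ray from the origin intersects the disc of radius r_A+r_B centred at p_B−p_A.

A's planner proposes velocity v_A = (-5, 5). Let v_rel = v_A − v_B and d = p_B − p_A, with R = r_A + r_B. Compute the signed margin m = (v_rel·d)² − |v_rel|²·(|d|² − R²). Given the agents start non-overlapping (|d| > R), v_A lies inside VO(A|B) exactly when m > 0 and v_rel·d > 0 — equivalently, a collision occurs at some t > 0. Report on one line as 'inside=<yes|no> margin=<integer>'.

d = (-8, 11),  |d|² = 185;  R = 1+7 = 8,  c = 185−8² = 121
v_rel = (-8, 11),  |v_rel|² = 185;  v_rel·d = (-8)·(-8) + (11)·(11) = 185
185·t² − 370·t + 121 = 0  ⇒  m = 185² − 185·121 = 11840
m = 11840 > 0,  v_rel·d = 185 > 0  ⇒  inside

inside=yes margin=11840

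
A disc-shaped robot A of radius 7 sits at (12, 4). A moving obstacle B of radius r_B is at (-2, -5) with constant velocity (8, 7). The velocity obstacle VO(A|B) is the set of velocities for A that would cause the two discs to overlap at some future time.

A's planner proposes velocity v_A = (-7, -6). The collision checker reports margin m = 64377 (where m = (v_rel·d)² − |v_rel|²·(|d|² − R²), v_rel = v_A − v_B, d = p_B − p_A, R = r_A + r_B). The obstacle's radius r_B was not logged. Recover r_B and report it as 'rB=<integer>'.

m = 64377
d = (-14, -9);  v_rel = (-15, -13),  |v_rel|² = 394
v_rel×d = (-15)·(-9) − (-13)·(-14) = -47
since m = R²·394 − (-47)²:  R² = (2209 + 64377) / 394 = 169
R = √169 = 13  ⇒  r_B = 13 − 7 = 6

rB=6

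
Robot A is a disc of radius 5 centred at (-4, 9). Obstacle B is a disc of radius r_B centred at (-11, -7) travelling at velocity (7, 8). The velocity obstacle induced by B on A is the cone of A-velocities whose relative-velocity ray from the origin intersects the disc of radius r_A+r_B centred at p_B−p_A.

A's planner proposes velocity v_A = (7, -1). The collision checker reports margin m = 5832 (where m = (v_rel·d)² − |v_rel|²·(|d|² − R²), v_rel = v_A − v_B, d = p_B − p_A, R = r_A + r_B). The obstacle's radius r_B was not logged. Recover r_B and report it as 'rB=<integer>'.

m = 5832
d = (-7, -16);  v_rel = (0, -9),  |v_rel|² = 81
v_rel×d = (0)·(-16) − (-9)·(-7) = -63
since m = R²·81 − (-63)²:  R² = (3969 + 5832) / 81 = 121
R = √121 = 11  ⇒  r_B = 11 − 5 = 6

rB=6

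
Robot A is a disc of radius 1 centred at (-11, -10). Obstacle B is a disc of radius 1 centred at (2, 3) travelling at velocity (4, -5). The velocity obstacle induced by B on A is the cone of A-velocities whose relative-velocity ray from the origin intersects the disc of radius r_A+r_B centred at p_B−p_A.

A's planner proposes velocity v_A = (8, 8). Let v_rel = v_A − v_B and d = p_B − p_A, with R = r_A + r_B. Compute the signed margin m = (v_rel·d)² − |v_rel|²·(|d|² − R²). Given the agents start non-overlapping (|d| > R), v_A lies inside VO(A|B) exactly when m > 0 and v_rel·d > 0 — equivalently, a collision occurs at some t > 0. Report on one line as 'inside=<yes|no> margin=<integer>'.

d = (13, 13),  |d|² = 338;  R = 1+1 = 2,  c = 338−2² = 334
v_rel = (4, 13),  |v_rel|² = 185;  v_rel·d = (4)·(13) + (13)·(13) = 221
185·t² − 442·t + 334 = 0  ⇒  m = 221² − 185·334 = -12949
m = -12949 < 0,  v_rel·d = 221 > 0  ⇒  outside

inside=no margin=-12949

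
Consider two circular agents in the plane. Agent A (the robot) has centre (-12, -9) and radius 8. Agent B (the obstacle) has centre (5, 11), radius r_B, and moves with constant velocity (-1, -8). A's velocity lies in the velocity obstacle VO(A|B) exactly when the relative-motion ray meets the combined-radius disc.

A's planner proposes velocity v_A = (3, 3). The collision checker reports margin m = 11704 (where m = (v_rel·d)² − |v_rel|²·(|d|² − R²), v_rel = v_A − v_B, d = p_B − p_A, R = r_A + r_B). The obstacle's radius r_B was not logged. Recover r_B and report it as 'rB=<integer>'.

m = 11704
d = (17, 20);  v_rel = (4, 11),  |v_rel|² = 137
v_rel×d = (4)·(20) − (11)·(17) = -107
since m = R²·137 − (-107)²:  R² = (11449 + 11704) / 137 = 169
R = √169 = 13  ⇒  r_B = 13 − 8 = 5

rB=5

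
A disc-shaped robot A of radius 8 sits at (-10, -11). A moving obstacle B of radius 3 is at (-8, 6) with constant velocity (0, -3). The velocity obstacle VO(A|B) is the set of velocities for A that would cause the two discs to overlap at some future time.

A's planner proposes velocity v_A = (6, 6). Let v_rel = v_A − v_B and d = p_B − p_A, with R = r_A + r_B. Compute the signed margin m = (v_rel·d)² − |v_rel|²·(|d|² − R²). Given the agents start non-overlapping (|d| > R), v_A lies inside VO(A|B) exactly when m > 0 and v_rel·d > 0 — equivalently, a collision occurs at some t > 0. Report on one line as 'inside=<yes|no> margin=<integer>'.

d = (2, 17),  |d|² = 293;  R = 8+3 = 11,  c = 293−11² = 172
v_rel = (6, 9),  |v_rel|² = 117;  v_rel·d = (6)·(2) + (9)·(17) = 165
117·t² − 330·t + 172 = 0  ⇒  m = 165² − 117·172 = 7101
m = 7101 > 0,  v_rel·d = 165 > 0  ⇒  inside

inside=yes margin=7101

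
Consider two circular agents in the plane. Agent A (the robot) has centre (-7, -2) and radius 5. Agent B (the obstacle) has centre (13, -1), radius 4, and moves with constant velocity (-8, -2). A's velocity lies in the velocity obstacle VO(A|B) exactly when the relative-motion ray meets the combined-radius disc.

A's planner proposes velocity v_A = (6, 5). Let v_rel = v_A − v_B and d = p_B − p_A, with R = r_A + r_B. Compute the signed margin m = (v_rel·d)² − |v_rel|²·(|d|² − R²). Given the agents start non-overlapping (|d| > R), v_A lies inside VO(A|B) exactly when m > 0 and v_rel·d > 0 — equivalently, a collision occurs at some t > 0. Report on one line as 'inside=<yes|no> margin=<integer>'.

d = (20, 1),  |d|² = 401;  R = 5+4 = 9,  c = 401−9² = 320
v_rel = (14, 7),  |v_rel|² = 245;  v_rel·d = (14)·(20) + (7)·(1) = 287
245·t² − 574·t + 320 = 0  ⇒  m = 287² − 245·320 = 3969
m = 3969 > 0,  v_rel·d = 287 > 0  ⇒  inside

inside=yes margin=3969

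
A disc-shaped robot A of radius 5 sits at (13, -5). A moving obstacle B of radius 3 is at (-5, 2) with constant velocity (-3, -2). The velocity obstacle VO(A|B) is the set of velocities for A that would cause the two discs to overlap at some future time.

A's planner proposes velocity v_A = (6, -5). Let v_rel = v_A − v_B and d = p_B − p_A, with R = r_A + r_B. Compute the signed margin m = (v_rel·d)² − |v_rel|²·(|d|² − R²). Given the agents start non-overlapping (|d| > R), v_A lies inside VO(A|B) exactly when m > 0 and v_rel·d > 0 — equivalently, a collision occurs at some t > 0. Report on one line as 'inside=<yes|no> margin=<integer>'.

d = (-18, 7),  |d|² = 373;  R = 5+3 = 8,  c = 373−8² = 309
v_rel = (9, -3),  |v_rel|² = 90;  v_rel·d = (9)·(-18) + (-3)·(7) = -183
90·t² + 366·t + 309 = 0  ⇒  m = (-183)² − 90·309 = 5679
m = 5679 > 0,  v_rel·d = -183 < 0  ⇒  outside

inside=no margin=5679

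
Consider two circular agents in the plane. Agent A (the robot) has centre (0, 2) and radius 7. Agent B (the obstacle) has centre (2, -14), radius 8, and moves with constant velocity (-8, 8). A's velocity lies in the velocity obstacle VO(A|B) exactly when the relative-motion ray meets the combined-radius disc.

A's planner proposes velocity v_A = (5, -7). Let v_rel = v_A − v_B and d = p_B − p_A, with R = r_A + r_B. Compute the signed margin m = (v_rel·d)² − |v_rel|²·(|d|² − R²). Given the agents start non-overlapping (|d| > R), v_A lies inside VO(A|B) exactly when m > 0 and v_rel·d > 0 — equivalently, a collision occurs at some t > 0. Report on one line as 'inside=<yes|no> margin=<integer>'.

d = (2, -16),  |d|² = 260;  R = 7+8 = 15,  c = 260−15² = 35
v_rel = (13, -15),  |v_rel|² = 394;  v_rel·d = (13)·(2) + (-15)·(-16) = 266
394·t² − 532·t + 35 = 0  ⇒  m = 266² − 394·35 = 56966
m = 56966 > 0,  v_rel·d = 266 > 0  ⇒  inside

inside=yes margin=56966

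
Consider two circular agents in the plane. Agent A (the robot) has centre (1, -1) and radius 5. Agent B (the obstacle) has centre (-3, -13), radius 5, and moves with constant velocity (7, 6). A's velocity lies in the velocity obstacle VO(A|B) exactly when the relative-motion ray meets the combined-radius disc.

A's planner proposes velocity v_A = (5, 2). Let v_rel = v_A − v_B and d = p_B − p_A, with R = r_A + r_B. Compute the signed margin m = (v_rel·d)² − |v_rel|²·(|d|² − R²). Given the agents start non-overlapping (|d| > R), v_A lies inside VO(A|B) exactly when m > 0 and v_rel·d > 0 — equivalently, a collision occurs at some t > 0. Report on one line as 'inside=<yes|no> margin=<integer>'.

d = (-4, -12),  |d|² = 160;  R = 5+5 = 10,  c = 160−10² = 60
v_rel = (-2, -4),  |v_rel|² = 20;  v_rel·d = (-2)·(-4) + (-4)·(-12) = 56
20·t² − 112·t + 60 = 0  ⇒  m = 56² − 20·60 = 1936
m = 1936 > 0,  v_rel·d = 56 > 0  ⇒  inside

inside=yes margin=1936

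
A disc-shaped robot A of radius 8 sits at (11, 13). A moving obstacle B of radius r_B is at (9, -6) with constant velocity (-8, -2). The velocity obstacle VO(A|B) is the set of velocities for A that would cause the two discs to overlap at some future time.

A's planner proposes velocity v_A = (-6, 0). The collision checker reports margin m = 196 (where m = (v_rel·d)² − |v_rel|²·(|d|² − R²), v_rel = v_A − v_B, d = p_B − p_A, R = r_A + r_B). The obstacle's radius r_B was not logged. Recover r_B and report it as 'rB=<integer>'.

m = 196
d = (-2, -19);  v_rel = (2, 2),  |v_rel|² = 8
v_rel×d = (2)·(-19) − (2)·(-2) = -34
since m = R²·8 − (-34)²:  R² = (1156 + 196) / 8 = 169
R = √169 = 13  ⇒  r_B = 13 − 8 = 5

rB=5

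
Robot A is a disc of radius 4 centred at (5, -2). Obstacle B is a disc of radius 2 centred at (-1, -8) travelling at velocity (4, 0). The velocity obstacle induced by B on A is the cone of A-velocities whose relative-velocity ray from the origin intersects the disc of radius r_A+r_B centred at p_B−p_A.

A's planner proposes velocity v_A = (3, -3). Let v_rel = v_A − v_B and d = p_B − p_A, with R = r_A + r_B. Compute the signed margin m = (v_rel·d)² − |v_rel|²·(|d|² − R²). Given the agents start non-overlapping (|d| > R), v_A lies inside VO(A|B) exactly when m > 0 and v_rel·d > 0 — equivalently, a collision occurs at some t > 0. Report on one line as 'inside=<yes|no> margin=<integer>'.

d = (-6, -6),  |d|² = 72;  R = 4+2 = 6,  c = 72−6² = 36
v_rel = (-1, -3),  |v_rel|² = 10;  v_rel·d = (-1)·(-6) + (-3)·(-6) = 24
10·t² − 48·t + 36 = 0  ⇒  m = 24² − 10·36 = 216
m = 216 > 0,  v_rel·d = 24 > 0  ⇒  inside

inside=yes margin=216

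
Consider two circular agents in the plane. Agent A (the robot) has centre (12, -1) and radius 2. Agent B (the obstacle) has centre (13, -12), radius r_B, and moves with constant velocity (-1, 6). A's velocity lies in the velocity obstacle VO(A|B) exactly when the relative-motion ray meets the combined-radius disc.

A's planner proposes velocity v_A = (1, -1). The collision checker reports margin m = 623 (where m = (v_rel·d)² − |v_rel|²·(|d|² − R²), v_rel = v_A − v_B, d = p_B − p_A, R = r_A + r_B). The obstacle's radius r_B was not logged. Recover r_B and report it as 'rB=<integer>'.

m = 623
d = (1, -11);  v_rel = (2, -7),  |v_rel|² = 53
v_rel×d = (2)·(-11) − (-7)·(1) = -15
since m = R²·53 − (-15)²:  R² = (225 + 623) / 53 = 16
R = √16 = 4  ⇒  r_B = 4 − 2 = 2

rB=2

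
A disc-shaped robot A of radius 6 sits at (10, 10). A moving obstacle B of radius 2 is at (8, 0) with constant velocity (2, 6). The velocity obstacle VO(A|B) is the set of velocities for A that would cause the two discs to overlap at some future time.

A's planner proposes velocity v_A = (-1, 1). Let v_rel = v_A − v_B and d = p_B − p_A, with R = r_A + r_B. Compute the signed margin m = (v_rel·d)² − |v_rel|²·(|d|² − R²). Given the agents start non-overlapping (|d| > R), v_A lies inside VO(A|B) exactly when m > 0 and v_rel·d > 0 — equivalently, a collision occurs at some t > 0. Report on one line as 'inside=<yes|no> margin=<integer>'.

d = (-2, -10),  |d|² = 104;  R = 6+2 = 8,  c = 104−8² = 40
v_rel = (-3, -5),  |v_rel|² = 34;  v_rel·d = (-3)·(-2) + (-5)·(-10) = 56
34·t² − 112·t + 40 = 0  ⇒  m = 56² − 34·40 = 1776
m = 1776 > 0,  v_rel·d = 56 > 0  ⇒  inside

inside=yes margin=1776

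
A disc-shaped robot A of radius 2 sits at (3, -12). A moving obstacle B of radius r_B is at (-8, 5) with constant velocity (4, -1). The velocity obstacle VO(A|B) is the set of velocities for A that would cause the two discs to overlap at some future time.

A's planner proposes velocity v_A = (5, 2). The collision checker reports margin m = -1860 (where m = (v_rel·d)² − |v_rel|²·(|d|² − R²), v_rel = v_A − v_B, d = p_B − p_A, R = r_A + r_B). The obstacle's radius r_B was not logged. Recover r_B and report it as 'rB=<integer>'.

m = -1860
d = (-11, 17);  v_rel = (1, 3),  |v_rel|² = 10
v_rel×d = (1)·(17) − (3)·(-11) = 50
since m = R²·10 − 50²:  R² = (2500 + -1860) / 10 = 64
R = √64 = 8  ⇒  r_B = 8 − 2 = 6

rB=6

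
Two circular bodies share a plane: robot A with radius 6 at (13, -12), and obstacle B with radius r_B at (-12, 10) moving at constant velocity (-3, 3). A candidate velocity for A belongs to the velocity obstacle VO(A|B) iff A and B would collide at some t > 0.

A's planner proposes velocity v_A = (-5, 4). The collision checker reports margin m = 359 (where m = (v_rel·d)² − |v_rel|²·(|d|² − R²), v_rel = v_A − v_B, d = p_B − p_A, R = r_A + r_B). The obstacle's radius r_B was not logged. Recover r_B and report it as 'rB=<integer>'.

m = 359
d = (-25, 22);  v_rel = (-2, 1),  |v_rel|² = 5
v_rel×d = (-2)·(22) − (1)·(-25) = -19
since m = R²·5 − (-19)²:  R² = (361 + 359) / 5 = 144
R = √144 = 12  ⇒  r_B = 12 − 6 = 6

rB=6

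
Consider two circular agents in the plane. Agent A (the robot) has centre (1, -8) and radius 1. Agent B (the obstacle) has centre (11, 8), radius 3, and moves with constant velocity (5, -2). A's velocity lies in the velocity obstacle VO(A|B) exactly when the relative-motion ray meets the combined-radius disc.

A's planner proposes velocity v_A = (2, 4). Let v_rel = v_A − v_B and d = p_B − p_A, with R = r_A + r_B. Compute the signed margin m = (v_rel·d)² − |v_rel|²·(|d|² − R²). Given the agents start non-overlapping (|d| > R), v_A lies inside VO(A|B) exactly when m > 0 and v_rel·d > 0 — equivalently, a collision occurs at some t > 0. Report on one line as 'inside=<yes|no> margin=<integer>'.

d = (10, 16),  |d|² = 356;  R = 1+3 = 4,  c = 356−4² = 340
v_rel = (-3, 6),  |v_rel|² = 45;  v_rel·d = (-3)·(10) + (6)·(16) = 66
45·t² − 132·t + 340 = 0  ⇒  m = 66² − 45·340 = -10944
m = -10944 < 0,  v_rel·d = 66 > 0  ⇒  outside

inside=no margin=-10944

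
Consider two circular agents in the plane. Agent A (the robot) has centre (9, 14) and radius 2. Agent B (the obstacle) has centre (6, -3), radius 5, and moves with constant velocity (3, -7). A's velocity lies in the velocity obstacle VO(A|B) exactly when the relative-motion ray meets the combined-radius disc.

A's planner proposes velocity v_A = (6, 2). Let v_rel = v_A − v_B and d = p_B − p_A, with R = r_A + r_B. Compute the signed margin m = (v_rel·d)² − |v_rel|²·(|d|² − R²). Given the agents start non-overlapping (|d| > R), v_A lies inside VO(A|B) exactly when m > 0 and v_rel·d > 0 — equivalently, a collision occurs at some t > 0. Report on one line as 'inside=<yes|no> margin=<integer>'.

d = (-3, -17),  |d|² = 298;  R = 2+5 = 7,  c = 298−7² = 249
v_rel = (3, 9),  |v_rel|² = 90;  v_rel·d = (3)·(-3) + (9)·(-17) = -162
90·t² + 324·t + 249 = 0  ⇒  m = (-162)² − 90·249 = 3834
m = 3834 > 0,  v_rel·d = -162 < 0  ⇒  outside

inside=no margin=3834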